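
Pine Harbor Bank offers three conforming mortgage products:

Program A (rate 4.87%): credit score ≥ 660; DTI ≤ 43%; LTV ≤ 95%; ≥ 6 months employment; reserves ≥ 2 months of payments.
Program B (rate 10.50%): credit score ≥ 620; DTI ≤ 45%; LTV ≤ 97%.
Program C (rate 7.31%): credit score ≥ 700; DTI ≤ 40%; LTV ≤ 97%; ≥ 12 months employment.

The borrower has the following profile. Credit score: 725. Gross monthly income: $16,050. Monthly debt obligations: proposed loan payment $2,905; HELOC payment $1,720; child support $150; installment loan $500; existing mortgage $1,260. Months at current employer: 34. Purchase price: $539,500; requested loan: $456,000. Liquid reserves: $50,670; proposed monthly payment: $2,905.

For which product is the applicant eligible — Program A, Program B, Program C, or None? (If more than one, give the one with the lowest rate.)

Total debts = (2,905 + 1,720 + 150 + 500 + 1,260) = 6,535; DTI = 6,535/16,050 = 40.7%.
LTV = 456,000/539,500 = 84.5%.
Reserves = 50,670/2,905 = 17.4 months.
Program A: score 725 ≥ 660; DTI 40.7% ≤ 43%; LTV 84.5% ≤ 95%; employment 34 ≥ 6 mo; reserves 17.4 ≥ 2 mo → qualifies.
Program B: score 725 ≥ 620; DTI 40.7% ≤ 45%; LTV 84.5% ≤ 97% → qualifies.
Program C: score 725 ≥ 700; DTI 40.7% > 40%; LTV 84.5% ≤ 97%; employment 34 ≥ 12 mo → does not qualify.
Qualifying: Program A, Program B. Lowest rate is 4.87% → Program A.

Program A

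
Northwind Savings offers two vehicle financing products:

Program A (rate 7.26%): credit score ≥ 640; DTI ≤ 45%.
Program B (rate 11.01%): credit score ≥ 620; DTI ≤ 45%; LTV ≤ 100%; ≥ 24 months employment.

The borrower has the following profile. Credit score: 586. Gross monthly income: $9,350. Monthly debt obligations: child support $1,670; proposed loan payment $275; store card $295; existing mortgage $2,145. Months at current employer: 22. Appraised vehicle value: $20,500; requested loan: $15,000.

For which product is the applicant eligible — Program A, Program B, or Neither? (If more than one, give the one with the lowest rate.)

Neither

Total debts = (1,670 + 275 + 295 + 2,145) = 4,385; DTI = 4,385/9,350 = 46.9%.
LTV = 15,000/20,500 = 73.2%.
Program A: score 586 < 640; DTI 46.9% > 45% → does not qualify.
Program B: score 586 < 620; DTI 46.9% > 45%; LTV 73.2% ≤ 100%; employment 22 < 24 mo → does not qualify.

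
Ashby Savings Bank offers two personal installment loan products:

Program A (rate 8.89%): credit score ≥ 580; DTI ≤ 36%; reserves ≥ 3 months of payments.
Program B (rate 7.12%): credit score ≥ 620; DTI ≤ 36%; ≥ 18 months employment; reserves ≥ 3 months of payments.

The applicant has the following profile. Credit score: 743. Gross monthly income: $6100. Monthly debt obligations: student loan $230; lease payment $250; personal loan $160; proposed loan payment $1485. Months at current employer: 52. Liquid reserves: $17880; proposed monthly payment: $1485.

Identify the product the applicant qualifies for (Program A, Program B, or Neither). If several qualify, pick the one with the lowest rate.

Program B

Total debts = (230 + 250 + 160 + 1,485) = 2,125; DTI = 2,125/6,100 = 34.8%.
Reserves = 17,880/1,485 = 12.0 months.
Program A: score 743 ≥ 580; DTI 34.8% ≤ 36%; reserves 12.0 ≥ 3 mo → qualifies.
Program B: score 743 ≥ 620; DTI 34.8% ≤ 36%; employment 52 ≥ 18 mo; reserves 12.0 ≥ 3 mo → qualifies.
Qualifying: Program A, Program B. Lowest rate is 7.12% → Program B.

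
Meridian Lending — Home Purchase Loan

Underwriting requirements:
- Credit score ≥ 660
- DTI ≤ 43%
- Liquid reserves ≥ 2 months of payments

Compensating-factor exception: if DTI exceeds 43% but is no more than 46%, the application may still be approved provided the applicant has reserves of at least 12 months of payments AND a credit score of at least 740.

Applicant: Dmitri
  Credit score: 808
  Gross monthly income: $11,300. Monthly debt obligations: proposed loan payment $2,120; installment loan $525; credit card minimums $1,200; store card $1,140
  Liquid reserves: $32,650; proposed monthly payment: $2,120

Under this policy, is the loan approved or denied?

Credit score 808 ≥ 660 (meets base)
Total debts = (2,120 + 525 + 1,200 + 1,140) = 4,985. DTI: 4,985 ÷ 11,300 = 44.1%, over the 43% base limit.
Liquid reserves cover 32,650/2,120 = 15.4 months — ≥ 2 required
44.1% falls in the override range (43%–46%), so the compensating-factor test applies.
Reserves 15.4 ≥ 12 months; credit score 808 ≥ 740.
Both compensating conditions met → exception applies.

Approved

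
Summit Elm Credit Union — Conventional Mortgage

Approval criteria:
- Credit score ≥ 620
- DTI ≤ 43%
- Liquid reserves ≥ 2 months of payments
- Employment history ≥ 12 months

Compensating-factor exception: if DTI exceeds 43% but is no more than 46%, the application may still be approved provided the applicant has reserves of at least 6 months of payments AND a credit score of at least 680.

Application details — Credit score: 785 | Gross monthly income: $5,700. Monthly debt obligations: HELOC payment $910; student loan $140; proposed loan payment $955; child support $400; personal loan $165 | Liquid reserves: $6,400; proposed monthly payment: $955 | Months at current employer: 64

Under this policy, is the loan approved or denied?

Approved

Credit score 785 ≥ 620 (meets base)
Total debts = (910 + 140 + 955 + 400 + 165) = 2,570. DTI = 2,570/5,700 = 45.1% > 43% — standard DTI limit exceeded.
Liquid reserves cover 6,400/955 = 6.7 months — ≥ 2 required
Employment 64 ≥ 12 months
45.1% falls in the override range (43%–46%), so the compensating-factor test applies.
Reserves 6.7 ≥ 6 months; credit score 785 ≥ 680.
Both override conditions satisfied; DTI exception granted.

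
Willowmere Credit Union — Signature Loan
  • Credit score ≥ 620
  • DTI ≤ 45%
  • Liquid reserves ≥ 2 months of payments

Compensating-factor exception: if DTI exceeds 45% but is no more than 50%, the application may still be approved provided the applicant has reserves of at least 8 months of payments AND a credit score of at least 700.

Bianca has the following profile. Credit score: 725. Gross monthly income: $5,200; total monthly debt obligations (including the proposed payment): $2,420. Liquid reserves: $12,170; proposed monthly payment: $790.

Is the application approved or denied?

Approved

Credit score 725 ≥ 620 (meets base)
DTI: 2,420 ÷ 5,200 = 46.5%, over the 45% base limit.
Reserves = 12,170/790 = 15.4 months ≥ 2
DTI 46.5% is within the 45%–50% exception band; checking compensating factors.
Reserves 15.4 ≥ 8 months; credit score 725 ≥ 700.
Both override conditions satisfied; DTI exception granted.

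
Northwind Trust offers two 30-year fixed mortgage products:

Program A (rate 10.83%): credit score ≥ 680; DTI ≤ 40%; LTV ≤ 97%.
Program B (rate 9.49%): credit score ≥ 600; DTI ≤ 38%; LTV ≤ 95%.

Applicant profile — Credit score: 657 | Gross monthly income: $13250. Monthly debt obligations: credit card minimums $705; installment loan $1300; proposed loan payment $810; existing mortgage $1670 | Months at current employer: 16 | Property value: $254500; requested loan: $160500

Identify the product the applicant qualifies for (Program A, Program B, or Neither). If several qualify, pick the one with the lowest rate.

Program B

Total debts = (705 + 1,300 + 810 + 1,670) = 4,485; DTI = 4,485/13,250 = 33.8%.
LTV = 160,500/254,500 = 63.1%.
Program A: score 657 < 680; DTI 33.8% ≤ 40%; LTV 63.1% ≤ 97% → does not qualify.
Program B: score 657 ≥ 600; DTI 33.8% ≤ 38%; LTV 63.1% ≤ 95% → qualifies.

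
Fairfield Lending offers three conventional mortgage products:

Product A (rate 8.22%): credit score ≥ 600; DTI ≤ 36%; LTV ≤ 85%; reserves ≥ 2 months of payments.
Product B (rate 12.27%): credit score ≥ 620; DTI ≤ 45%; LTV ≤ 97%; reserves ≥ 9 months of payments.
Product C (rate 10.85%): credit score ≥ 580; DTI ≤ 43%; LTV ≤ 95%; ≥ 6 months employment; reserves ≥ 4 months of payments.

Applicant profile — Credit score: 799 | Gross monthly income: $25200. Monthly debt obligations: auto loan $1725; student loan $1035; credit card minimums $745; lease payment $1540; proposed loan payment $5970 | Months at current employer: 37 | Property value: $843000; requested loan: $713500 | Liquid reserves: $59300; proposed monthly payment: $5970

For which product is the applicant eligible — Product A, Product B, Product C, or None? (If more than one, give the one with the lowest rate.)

Product B

Total debts = (1,725 + 1,035 + 745 + 1,540 + 5,970) = 11,015; DTI = 11,015/25,200 = 43.7%.
LTV = 713,500/843,000 = 84.6%.
Reserves = 59,300/5,970 = 9.9 months.
Product A: score 799 ≥ 600; DTI 43.7% > 36%; LTV 84.6% ≤ 85%; reserves 9.9 ≥ 2 mo → does not qualify.
Product B: score 799 ≥ 620; DTI 43.7% ≤ 45%; LTV 84.6% ≤ 97%; reserves 9.9 ≥ 9 mo → qualifies.
Product C: score 799 ≥ 580; DTI 43.7% > 43%; LTV 84.6% ≤ 95%; employment 37 ≥ 6 mo; reserves 9.9 ≥ 4 mo → does not qualify.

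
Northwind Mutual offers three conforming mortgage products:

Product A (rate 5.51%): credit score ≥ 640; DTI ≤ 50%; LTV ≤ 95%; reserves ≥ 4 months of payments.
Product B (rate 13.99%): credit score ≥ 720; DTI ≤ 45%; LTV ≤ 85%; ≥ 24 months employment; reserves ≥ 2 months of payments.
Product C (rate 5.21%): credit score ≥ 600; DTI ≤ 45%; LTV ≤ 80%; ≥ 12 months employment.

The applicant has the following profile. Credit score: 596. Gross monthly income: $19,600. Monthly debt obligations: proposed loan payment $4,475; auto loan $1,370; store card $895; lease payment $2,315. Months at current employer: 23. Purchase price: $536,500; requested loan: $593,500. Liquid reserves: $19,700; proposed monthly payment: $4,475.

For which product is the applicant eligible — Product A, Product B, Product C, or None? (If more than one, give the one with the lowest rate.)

None

Total debts = (4,475 + 1,370 + 895 + 2,315) = 9,055; DTI = 9,055/19,600 = 46.2%.
LTV = 593,500/536,500 = 110.6%.
Reserves = 19,700/4,475 = 4.4 months.
Product A: score 596 < 640; DTI 46.2% ≤ 50%; LTV 110.6% > 95%; reserves 4.4 ≥ 4 mo → does not qualify.
Product B: score 596 < 720; DTI 46.2% > 45%; LTV 110.6% > 85%; employment 23 < 24 mo; reserves 4.4 ≥ 2 mo → does not qualify.
Product C: score 596 < 600; DTI 46.2% > 45%; LTV 110.6% > 80%; employment 23 ≥ 12 mo → does not qualify.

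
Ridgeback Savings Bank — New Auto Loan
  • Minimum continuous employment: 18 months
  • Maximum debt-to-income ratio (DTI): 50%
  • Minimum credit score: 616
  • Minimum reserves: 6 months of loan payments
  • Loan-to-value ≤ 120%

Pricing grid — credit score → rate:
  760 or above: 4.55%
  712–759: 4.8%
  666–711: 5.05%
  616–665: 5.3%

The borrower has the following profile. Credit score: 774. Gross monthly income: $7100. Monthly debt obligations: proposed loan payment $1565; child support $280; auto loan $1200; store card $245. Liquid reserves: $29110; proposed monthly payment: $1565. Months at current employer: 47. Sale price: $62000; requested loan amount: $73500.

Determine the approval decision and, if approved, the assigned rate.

Approved at 4.55%

Credit score 774 ≥ 616 (meets minimum)
Total monthly debts = (1,565 + 280 + 1,200 + 245) = 3,290. DTI: 3,290 ÷ 7,100 = 46.3%, within the 50% cap
Reserves: 29,110 ÷ 1,565 = 18.6 months (meets 6-month minimum)
LTV = 73,500/62,000 = 118.5% ≤ 120%
Employment 47 ≥ 18 months
All requirements met. Score 774 falls in the 760 or above tier → 4.55%.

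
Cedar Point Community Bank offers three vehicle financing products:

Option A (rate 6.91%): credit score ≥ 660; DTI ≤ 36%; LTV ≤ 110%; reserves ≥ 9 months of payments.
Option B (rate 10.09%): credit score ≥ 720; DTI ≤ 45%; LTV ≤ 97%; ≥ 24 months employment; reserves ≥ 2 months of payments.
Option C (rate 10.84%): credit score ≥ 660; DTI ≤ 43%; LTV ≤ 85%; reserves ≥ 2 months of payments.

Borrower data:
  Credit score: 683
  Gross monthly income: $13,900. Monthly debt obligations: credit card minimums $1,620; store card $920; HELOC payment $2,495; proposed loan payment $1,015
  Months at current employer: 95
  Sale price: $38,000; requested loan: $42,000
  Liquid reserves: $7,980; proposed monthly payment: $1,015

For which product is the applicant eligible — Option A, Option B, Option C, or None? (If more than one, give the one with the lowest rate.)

None

Total debts = (1,620 + 920 + 2,495 + 1,015) = 6,050; DTI = 6,050/13,900 = 43.5%.
LTV = 42,000/38,000 = 110.5%.
Reserves = 7,980/1,015 = 7.9 months.
Option A: score 683 ≥ 660; DTI 43.5% > 36%; LTV 110.5% > 110%; reserves 7.9 < 9 mo → does not qualify.
Option B: score 683 < 720; DTI 43.5% ≤ 45%; LTV 110.5% > 97%; employment 95 ≥ 24 mo; reserves 7.9 ≥ 2 mo → does not qualify.
Option C: score 683 ≥ 660; DTI 43.5% > 43%; LTV 110.5% > 85%; reserves 7.9 ≥ 2 mo → does not qualify.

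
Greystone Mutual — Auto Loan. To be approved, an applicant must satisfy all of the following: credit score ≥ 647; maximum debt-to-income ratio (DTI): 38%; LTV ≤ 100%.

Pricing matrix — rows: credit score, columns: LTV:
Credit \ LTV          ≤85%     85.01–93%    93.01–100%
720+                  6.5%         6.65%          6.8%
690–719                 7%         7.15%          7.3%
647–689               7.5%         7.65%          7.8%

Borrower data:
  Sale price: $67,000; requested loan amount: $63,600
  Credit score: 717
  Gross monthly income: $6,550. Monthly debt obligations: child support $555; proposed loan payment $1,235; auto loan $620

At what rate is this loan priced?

7.3%

Credit score 717 ≥ 647; Total monthly debts = (555 + 1,235 + 620) = 2,410. DTI: 2,410 ÷ 6,550 = 36.8%, within the 38% cap
LTV: 63,600 ÷ 67,000 = 94.9%, within 100% cap
Score 717 is in the 690–719 band; LTV 94.9% is in the 93.01–100% band → 7.3%.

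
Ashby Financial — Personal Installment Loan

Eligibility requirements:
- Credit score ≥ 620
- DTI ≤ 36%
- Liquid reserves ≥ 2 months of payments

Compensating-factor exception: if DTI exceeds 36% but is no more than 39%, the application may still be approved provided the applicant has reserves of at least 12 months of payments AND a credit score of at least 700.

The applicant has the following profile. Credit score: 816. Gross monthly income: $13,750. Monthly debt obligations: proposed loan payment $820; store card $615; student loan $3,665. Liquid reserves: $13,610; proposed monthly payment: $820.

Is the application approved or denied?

Approved

Credit score 816 ≥ 620 (meets base)
Total debts = (820 + 615 + 3,665) = 5,100. DTI = 5,100/13,750 = 37.1% > 36% — standard DTI limit exceeded.
Liquid reserves cover 13,610/820 = 16.6 months — ≥ 2 required
DTI 37.1% is within the 36%–39% exception band; checking compensating factors.
Override check — reserves: 16.6 mo (ok); score: 816 (ok).
Both compensating conditions met → exception applies.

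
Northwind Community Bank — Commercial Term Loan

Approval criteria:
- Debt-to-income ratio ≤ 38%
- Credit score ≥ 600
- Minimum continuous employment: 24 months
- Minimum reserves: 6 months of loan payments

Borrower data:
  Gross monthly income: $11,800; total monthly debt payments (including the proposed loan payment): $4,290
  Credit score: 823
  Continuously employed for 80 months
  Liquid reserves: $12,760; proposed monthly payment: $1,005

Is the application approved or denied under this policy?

Approved

DTI = 4,290/11,800 = 36.4% ≤ 38%
Credit score 823 ≥ 600 (meets)
Employment 80 ≥ 24 months
Reserves: 12,760 ÷ 1,005 = 12.7 months (meets 6-month minimum)
All criteria satisfied.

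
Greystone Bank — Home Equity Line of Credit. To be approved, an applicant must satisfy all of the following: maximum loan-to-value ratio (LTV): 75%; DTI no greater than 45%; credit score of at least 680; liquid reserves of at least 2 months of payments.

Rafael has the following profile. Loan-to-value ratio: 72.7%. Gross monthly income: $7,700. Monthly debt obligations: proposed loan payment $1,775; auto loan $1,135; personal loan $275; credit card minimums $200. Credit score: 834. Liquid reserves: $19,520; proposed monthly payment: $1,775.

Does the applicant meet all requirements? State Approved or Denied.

LTV 72.7% — within 75%
Total monthly debts = (1,775 + 1,135 + 275 + 200) = 3,385. DTI: 3,385 ÷ 7,700 = 44%, within the 45% cap
Credit score 834 ≥ 680 (meets)
Reserves: 19,520 ÷ 1,775 = 11.0 months (meets 2-month minimum)
All criteria satisfied.

Approved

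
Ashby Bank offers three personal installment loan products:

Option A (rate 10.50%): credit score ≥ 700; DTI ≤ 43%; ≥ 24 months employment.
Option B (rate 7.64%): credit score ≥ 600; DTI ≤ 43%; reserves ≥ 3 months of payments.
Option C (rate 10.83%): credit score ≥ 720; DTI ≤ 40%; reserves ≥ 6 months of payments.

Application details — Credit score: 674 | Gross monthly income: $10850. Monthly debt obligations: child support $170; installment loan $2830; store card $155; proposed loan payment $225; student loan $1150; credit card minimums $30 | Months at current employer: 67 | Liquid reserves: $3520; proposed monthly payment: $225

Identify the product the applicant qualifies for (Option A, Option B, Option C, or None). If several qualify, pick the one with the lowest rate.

Option B

Total debts = (170 + 2,830 + 155 + 225 + 1,150 + 30) = 4,560; DTI = 4,560/10,850 = 42%.
Reserves = 3,520/225 = 15.6 months.
Option A: score 674 < 700; DTI 42% ≤ 43%; employment 67 ≥ 24 mo → does not qualify.
Option B: score 674 ≥ 600; DTI 42% ≤ 43%; reserves 15.6 ≥ 3 mo → qualifies.
Option C: score 674 < 720; DTI 42% > 40%; reserves 15.6 ≥ 6 mo → does not qualify.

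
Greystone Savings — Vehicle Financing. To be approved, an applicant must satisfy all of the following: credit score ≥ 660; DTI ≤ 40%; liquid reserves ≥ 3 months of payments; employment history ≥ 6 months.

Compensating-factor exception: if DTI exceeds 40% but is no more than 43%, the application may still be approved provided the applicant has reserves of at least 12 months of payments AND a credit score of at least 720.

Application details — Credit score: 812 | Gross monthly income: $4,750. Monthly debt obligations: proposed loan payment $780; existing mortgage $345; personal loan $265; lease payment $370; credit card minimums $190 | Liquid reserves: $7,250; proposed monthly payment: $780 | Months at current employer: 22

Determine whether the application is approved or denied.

Denied

Credit score 812 ≥ 660 (meets base)
Total debts = (780 + 345 + 265 + 370 + 190) = 1,950. DTI = 1,950/4,750 = 41.1% > 40% — standard DTI limit exceeded.
Liquid reserves cover 7,250/780 = 9.3 months — ≥ 3 required
Employment 22 ≥ 6 months
41.1% falls in the override range (40%–43%), so the compensating-factor test applies.
Reserves 9.3 < 12 months; credit score 812 ≥ 720.
Compensating-factor requirement not fully met.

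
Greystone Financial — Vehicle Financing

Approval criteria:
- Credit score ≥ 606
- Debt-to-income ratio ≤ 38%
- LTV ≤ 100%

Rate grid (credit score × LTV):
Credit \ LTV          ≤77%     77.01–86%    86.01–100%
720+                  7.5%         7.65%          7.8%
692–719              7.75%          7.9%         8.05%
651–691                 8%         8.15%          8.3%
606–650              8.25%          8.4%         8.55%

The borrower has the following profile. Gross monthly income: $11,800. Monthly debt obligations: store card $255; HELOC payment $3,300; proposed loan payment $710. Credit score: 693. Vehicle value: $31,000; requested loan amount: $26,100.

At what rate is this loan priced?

7.9%

Credit score 693 ≥ 606; Total monthly debts = (255 + 3,300 + 710) = 4,265. DTI: 4,265 ÷ 11,800 = 36.1%, within the 38% cap
Loan-to-value = 26,100/31,000 = 84.2% — pass (100% max)
Credit 693 → row 692–719; LTV 84.2% → column 77.01–86%. Grid cell → 7.9%.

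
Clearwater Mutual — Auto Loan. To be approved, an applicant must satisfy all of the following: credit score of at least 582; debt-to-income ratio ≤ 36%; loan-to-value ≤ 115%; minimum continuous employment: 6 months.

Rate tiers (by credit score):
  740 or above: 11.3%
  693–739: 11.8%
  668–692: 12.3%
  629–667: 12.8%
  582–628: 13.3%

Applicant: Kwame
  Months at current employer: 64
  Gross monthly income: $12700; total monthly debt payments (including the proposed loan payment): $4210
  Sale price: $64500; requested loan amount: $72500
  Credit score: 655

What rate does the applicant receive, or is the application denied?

Approved at 12.8%

Credit score 655 ≥ 582 (meets minimum)
Debt-to-income = 4,210/12,700 = 33.1% — meets 36% limit
Loan-to-value = 72,500/64,500 = 112.4% — pass (115% max)
Employment 64 ≥ 6 months
All requirements met. Score 655 falls in the 629–667 tier → 12.8%.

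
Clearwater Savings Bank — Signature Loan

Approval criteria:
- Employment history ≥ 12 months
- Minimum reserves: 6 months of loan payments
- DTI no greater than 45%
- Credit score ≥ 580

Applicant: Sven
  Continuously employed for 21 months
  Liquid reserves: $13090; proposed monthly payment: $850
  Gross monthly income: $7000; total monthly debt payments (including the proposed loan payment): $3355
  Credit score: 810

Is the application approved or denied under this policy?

Employment 21 ≥ 12 months
Reserves = 13,090/850 = 15.4 months ≥ 6
DTI = 3,355/7,000 = 47.9% > 45%
Credit score 810 ≥ 580 (meets)
Fails on DTI.

Denied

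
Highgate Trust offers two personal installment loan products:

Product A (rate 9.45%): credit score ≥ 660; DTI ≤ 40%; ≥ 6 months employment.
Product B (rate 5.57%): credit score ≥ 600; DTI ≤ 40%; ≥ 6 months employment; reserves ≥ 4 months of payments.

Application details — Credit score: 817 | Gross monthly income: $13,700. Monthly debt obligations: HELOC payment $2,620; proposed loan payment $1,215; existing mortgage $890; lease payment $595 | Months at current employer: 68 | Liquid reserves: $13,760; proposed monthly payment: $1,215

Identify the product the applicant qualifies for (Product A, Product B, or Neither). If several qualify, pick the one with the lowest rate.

Product B

Total debts = (2,620 + 1,215 + 890 + 595) = 5,320; DTI = 5,320/13,700 = 38.8%.
Reserves = 13,760/1,215 = 11.3 months.
Product A: score 817 ≥ 660; DTI 38.8% ≤ 40%; employment 68 ≥ 6 mo → qualifies.
Product B: score 817 ≥ 600; DTI 38.8% ≤ 40%; employment 68 ≥ 6 mo; reserves 11.3 ≥ 4 mo → qualifies.
Qualifying: Product A, Product B. Lowest rate is 5.57% → Product B.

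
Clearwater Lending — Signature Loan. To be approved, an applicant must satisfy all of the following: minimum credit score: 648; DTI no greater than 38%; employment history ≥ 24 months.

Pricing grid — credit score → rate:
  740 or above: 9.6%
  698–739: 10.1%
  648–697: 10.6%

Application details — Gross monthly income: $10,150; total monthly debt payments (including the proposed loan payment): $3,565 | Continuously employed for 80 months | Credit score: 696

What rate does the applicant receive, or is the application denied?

Credit score 696 ≥ 648 (meets minimum)
Employment 80 ≥ 24 months
Debt-to-income = 3,565/10,150 = 35.1% — meets 38% limit
All requirements met. Score 696 falls in the 648–697 tier → 10.6%.

Approved at 10.6%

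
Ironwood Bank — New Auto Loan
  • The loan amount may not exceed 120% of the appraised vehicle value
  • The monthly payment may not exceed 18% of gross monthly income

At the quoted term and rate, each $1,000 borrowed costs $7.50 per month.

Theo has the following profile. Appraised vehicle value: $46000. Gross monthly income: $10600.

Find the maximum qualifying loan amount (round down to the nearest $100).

Payment cap: 18% × $10,600 = $1,908/month.
At $7.50 per $1,000, that supports 1,908/7.50 × 1,000 ≈ $254,400 → $254,400.
LTV cap: 120% × $46,000 = $55,200 → $55,200.
Binding constraint: loan-to-value.

$55,200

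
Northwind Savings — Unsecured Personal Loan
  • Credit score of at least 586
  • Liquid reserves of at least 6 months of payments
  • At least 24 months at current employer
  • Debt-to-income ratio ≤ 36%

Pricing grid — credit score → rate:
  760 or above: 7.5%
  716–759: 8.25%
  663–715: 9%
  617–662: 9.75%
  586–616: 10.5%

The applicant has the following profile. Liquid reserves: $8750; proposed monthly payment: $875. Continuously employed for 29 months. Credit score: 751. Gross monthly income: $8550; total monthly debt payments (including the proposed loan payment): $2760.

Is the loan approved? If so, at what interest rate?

Approved at 8.25%

Credit score 751 ≥ 586 (meets minimum)
Employment 29 ≥ 24 months
DTI = 2,760/8,550 = 32.3% ≤ 36%
Reserves: 8,750 ÷ 875 = 10.0 months (meets 6-month minimum)
All requirements met. Score 751 falls in the 716–759 tier → 8.25%.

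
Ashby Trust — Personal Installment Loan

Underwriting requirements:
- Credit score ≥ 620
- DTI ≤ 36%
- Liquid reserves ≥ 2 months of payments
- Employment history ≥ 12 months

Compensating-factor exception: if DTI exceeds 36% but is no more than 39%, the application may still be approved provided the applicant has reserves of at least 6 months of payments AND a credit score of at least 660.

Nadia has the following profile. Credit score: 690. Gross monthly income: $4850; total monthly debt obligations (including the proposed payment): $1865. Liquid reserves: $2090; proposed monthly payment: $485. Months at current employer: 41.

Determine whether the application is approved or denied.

Denied

Credit score 690 ≥ 620 (meets base)
DTI = 1,865/4,850 = 38.5% > 36% — standard DTI limit exceeded.
Reserves: 2,090 ÷ 485 = 4.3 months (meets 2-month minimum)
Employment 41 ≥ 12 months
38.5% falls in the override range (36%–39%), so the compensating-factor test applies.
Reserves 4.3 < 6 months; credit score 690 ≥ 660.
Override conditions not both satisfied; exception does not apply.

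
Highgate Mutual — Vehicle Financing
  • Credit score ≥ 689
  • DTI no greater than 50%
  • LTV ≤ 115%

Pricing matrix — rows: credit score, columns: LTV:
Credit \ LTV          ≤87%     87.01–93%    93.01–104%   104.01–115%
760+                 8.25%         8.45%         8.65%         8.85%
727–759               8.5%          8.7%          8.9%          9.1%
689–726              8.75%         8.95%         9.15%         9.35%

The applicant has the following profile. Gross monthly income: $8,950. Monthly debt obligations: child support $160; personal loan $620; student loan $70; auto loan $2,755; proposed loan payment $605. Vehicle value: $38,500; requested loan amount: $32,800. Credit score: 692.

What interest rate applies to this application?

8.75%

Credit score 692 ≥ 689; Total monthly debts = (160 + 620 + 70 + 2,755 + 605) = 4,210. DTI: 4,210 ÷ 8,950 = 47%, within the 50% cap
LTV: 32,800 ÷ 38,500 = 85.2%, within 115% cap
Row: 692 falls in 689–726. Column: 85.2% falls in ≤87%. Rate = 8.75%.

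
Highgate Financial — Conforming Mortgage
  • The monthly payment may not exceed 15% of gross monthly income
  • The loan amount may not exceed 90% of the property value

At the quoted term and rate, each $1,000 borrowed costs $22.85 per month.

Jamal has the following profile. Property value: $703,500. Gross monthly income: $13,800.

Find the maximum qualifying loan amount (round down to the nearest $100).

$90,500

Payment cap: 15% × $13,800 = $2,070/month.
At $22.85 per $1,000, that supports 2,070/22.85 × 1,000 ≈ $90,590 → $90,500.
LTV cap: 90% × $703,500 = $633,150 → $633,100.
Binding constraint: payment-to-income.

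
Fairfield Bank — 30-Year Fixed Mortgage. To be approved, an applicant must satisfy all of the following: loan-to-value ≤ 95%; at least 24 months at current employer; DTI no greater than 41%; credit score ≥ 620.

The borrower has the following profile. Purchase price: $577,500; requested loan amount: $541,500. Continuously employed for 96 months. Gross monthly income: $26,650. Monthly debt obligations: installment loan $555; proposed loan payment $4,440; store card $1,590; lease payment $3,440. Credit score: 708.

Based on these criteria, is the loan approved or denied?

Loan-to-value = 541,500/577,500 = 93.8% — pass (95% max)
Employment 96 ≥ 24 months
Total monthly debts = (555 + 4,440 + 1,590 + 3,440) = 10,025. Debt-to-income = 10,025/26,650 = 37.6% — meets 41% limit
Credit score 708 ≥ 620 (meets)
All criteria satisfied.

Approved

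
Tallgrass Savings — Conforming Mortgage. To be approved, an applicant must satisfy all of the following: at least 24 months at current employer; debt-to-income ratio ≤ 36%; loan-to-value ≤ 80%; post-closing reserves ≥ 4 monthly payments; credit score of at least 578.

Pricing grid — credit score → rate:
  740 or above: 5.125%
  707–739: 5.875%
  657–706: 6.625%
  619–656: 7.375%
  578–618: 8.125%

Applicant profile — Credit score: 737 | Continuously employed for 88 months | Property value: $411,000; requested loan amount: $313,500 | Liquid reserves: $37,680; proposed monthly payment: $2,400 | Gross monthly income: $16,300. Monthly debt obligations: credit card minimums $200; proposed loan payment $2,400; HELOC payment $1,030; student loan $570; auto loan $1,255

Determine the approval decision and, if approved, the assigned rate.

Approved at 5.875%

Credit score 737 ≥ 578 (meets minimum)
Employment 88 ≥ 24 months
LTV = 313,500/411,000 = 76.3% ≤ 80%
Reserves: 37,680 ÷ 2,400 = 15.7 months (meets 4-month minimum)
Total monthly debts = (200 + 2,400 + 1,030 + 570 + 1,255) = 5,455. DTI = 5,455/16,300 = 33.5% ≤ 36%
All requirements met. Score 737 falls in the 707–739 tier → 5.875%.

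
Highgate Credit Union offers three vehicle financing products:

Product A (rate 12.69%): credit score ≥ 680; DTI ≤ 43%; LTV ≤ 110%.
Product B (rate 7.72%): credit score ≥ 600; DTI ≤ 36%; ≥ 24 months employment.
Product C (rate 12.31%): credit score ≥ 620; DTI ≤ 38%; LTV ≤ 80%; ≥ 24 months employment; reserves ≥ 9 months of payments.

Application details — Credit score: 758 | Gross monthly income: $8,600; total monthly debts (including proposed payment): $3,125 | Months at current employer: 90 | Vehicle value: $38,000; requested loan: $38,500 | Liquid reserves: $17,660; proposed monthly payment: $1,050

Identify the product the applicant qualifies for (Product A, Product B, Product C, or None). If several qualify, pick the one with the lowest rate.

DTI = 3,125/8,600 = 36.3%.
LTV = 38,500/38,000 = 101.3%.
Reserves = 17,660/1,050 = 16.8 months.
Product A: score 758 ≥ 680; DTI 36.3% ≤ 43%; LTV 101.3% ≤ 110% → qualifies.
Product B: score 758 ≥ 600; DTI 36.3% > 36%; employment 90 ≥ 24 mo → does not qualify.
Product C: score 758 ≥ 620; DTI 36.3% ≤ 38%; LTV 101.3% > 80%; employment 90 ≥ 24 mo; reserves 16.8 ≥ 9 mo → does not qualify.

Product A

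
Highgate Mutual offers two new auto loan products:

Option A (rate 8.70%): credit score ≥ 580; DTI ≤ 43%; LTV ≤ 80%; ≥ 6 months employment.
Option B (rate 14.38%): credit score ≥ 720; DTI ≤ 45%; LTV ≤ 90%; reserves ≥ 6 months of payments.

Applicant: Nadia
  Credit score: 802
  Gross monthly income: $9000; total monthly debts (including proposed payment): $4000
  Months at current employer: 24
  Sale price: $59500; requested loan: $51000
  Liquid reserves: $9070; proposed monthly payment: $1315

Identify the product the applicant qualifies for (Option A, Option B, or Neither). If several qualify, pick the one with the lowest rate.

Option B

DTI = 4,000/9,000 = 44.4%.
LTV = 51,000/59,500 = 85.7%.
Reserves = 9,070/1,315 = 6.9 months.
Option A: score 802 ≥ 580; DTI 44.4% > 43%; LTV 85.7% > 80%; employment 24 ≥ 6 mo → does not qualify.
Option B: score 802 ≥ 720; DTI 44.4% ≤ 45%; LTV 85.7% ≤ 90%; reserves 6.9 ≥ 6 mo → qualifies.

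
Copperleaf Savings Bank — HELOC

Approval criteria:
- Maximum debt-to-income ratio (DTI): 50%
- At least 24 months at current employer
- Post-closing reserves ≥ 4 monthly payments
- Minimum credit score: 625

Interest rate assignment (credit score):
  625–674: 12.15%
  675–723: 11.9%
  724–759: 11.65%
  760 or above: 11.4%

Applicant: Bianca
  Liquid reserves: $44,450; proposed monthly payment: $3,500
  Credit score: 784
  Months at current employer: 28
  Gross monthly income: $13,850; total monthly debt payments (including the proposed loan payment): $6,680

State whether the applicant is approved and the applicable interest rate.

Approved at 11.4%

Credit score 784 ≥ 625 (meets minimum)
Employment 28 ≥ 24 months
DTI: 6,680 ÷ 13,850 = 48.2%, within the 50% cap
Reserves: 44,450 ÷ 3,500 = 12.7 months (meets 4-month minimum)
All requirements met. Score 784 falls in the 760 or above tier → 11.4%.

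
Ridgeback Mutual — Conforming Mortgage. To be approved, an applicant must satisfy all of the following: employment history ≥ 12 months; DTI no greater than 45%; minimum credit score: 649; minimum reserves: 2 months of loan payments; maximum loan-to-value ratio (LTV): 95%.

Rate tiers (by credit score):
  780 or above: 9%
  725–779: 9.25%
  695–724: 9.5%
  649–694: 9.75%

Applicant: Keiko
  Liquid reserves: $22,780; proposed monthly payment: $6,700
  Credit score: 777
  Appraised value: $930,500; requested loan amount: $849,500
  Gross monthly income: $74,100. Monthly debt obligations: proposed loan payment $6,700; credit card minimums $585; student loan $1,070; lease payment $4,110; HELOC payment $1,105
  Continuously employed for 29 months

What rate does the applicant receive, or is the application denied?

Approved at 9.25%

Credit score 777 ≥ 649 (meets minimum)
Liquid reserves cover 22,780/6,700 = 3.4 months — ≥ 2 required
LTV = 849,500/930,500 = 91.3% ≤ 95%
Employment 29 ≥ 12 months
Total monthly debts = (6,700 + 585 + 1,070 + 4,110 + 1,105) = 13,570. DTI = 13,570/74,100 = 18.3% ≤ 45%
All requirements met. Score 777 falls in the 725–779 tier → 9.25%.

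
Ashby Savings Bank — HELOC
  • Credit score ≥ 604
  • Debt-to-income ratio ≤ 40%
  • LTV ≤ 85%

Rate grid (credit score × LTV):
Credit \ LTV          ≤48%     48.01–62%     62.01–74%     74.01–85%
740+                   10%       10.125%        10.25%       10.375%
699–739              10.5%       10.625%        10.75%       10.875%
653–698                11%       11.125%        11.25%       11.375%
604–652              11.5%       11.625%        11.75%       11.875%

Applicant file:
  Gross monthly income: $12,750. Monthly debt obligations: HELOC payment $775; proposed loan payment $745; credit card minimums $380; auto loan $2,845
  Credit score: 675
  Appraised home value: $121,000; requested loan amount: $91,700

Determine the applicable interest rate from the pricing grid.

11.375%

Credit score 675 ≥ 604; Total monthly debts = (775 + 745 + 380 + 2,845) = 4,745. DTI: 4,745 ÷ 12,750 = 37.2%, within the 40% cap
Loan-to-value = 91,700/121,000 = 75.8% — pass (85% max)
Row: 675 falls in 653–698. Column: 75.8% falls in 74.01–85%. Rate = 11.375%.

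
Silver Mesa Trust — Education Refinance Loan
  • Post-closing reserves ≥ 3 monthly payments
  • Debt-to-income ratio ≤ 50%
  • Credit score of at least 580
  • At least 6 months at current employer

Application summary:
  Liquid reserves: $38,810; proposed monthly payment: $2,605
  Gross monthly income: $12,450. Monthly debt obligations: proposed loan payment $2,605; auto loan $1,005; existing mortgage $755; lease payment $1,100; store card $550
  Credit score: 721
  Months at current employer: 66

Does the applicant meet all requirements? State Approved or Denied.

Approved

Reserves: 38,810 ÷ 2,605 = 14.9 months (meets 3-month minimum)
Total monthly debts = (2,605 + 1,005 + 755 + 1,100 + 550) = 6,015. DTI = 6,015/12,450 = 48.3% ≤ 50%
Credit score 721 ≥ 580 (meets)
Employment 66 ≥ 6 months
All criteria satisfied.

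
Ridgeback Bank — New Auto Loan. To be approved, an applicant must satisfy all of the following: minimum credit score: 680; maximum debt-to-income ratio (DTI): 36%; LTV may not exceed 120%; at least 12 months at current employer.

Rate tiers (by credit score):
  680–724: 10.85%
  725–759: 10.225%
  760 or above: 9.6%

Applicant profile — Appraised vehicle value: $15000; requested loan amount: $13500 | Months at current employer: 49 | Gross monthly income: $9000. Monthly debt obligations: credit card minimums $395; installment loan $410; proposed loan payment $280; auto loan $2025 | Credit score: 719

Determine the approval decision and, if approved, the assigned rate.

Approved at 10.85%

Credit score 719 ≥ 680 (meets minimum)
Employment 49 ≥ 12 months
Total monthly debts = (395 + 410 + 280 + 2,025) = 3,110. Debt-to-income = 3,110/9,000 = 34.6% — meets 36% limit
LTV = 13,500/15,000 = 90% ≤ 120%
All requirements met. Score 719 falls in the 680–724 tier → 10.85%.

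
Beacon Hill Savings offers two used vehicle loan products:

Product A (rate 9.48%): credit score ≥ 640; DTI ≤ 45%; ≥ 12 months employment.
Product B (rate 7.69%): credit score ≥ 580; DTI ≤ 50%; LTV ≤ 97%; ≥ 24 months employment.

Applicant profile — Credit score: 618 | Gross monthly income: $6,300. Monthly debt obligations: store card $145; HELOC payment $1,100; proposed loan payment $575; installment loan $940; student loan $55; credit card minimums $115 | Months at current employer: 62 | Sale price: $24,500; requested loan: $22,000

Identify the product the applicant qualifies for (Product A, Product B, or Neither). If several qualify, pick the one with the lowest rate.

Product B

Total debts = (145 + 1,100 + 575 + 940 + 55 + 115) = 2,930; DTI = 2,930/6,300 = 46.5%.
LTV = 22,000/24,500 = 89.8%.
Product A: score 618 < 640; DTI 46.5% > 45%; employment 62 ≥ 12 mo → does not qualify.
Product B: score 618 ≥ 580; DTI 46.5% ≤ 50%; LTV 89.8% ≤ 97%; employment 62 ≥ 24 mo → qualifies.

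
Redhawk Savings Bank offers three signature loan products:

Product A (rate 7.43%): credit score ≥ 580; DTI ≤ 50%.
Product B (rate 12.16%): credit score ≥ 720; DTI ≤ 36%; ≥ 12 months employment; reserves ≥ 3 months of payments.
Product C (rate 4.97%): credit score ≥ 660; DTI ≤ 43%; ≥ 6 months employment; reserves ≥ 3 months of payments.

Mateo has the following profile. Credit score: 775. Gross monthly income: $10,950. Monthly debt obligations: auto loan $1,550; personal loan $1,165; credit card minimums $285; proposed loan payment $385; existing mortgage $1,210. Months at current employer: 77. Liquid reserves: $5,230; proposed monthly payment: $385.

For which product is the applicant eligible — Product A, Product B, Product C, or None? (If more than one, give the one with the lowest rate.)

Product C

Total debts = (1,550 + 1,165 + 285 + 385 + 1,210) = 4,595; DTI = 4,595/10,950 = 42%.
Reserves = 5,230/385 = 13.6 months.
Product A: score 775 ≥ 580; DTI 42% ≤ 50% → qualifies.
Product B: score 775 ≥ 720; DTI 42% > 36%; employment 77 ≥ 12 mo; reserves 13.6 ≥ 3 mo → does not qualify.
Product C: score 775 ≥ 660; DTI 42% ≤ 43%; employment 77 ≥ 6 mo; reserves 13.6 ≥ 3 mo → qualifies.
Qualifying: Product A, Product C. Lowest rate is 4.97% → Product C.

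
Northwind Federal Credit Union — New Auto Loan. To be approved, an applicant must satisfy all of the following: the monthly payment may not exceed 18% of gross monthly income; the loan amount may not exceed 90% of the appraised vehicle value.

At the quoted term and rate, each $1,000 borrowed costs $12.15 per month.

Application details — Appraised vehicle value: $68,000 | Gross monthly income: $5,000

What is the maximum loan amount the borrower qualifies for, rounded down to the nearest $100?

Payment cap: 18% × $5,000 = $900/month.
At $12.15 per $1,000, that supports 900/12.15 × 1,000 ≈ $74,074 → $74,000.
LTV cap: 90% × $68,000 = $61,200 → $61,200.
Binding constraint: loan-to-value.

$61,200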